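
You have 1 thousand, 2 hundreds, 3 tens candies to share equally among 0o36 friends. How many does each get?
Convert 1 thousand, 2 hundreds, 3 tens (place-value notation) → 1×1000 + 2×100 + 3×10 = 1230 (decimal)
Convert 0o36 (octal) → 3×8 + 6 = 30 (decimal)
Compute 1230 ÷ 30 = 41
41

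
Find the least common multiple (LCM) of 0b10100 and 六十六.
Convert 0b10100 (binary) → 16 + 4 = 20 (decimal)
Convert 六十六 (Chinese numeral) → 6×10 + 6 = 66 (decimal)
Compute lcm(20, 66) = 660
660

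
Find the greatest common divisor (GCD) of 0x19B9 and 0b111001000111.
Convert 0x19B9 (hexadecimal) → 1×4096 + 9×256 + 11×16 + 9 = 6585 (decimal)
Convert 0b111001000111 (binary) → 2048 + 1024 + 512 + 64 + 4 + 2 + 1 = 3655 (decimal)
Compute gcd(6585, 3655) = 5
5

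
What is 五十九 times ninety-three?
Convert 五十九 (Chinese numeral) → 5×10 + 9 = 59 (decimal)
Convert ninety-three (English words) → 93 (decimal)
Compute 59 × 93 = 5487
5487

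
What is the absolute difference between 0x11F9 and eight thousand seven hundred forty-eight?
Convert 0x11F9 (hexadecimal) → 1×4096 + 1×256 + 15×16 + 9 = 4601 (decimal)
Convert eight thousand seven hundred forty-eight (English words) → 8×1000 + 7×100 + 48 = 8748 (decimal)
Compute |4601 - 8748| = 4147
4147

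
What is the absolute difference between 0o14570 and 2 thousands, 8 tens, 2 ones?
Convert 0o14570 (octal) → 1×4096 + 4×512 + 5×64 + 7×8 = 6520 (decimal)
Convert 2 thousands, 8 tens, 2 ones (place-value notation) → 2×1000 + 8×10 + 2 = 2082 (decimal)
Compute |6520 - 2082| = 4438
4438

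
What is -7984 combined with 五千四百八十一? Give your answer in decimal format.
Convert 五千四百八十一 (Chinese numeral) → 5×1000 + 4×100 + 8×10 + 1 = 5481 (decimal)
Compute -7984 + 5481 = -2503
-2503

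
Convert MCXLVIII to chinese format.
Convert MCXLVIII (Roman numeral) → 1000 + 100 + 40 + 5 + 1 + 1 + 1 = 1148 (decimal)
Convert 1148 (decimal) → 1148 = 1×1000 + 1×100 + 4×10 + 8 → 一千一百四十八 (Chinese numeral)
一千一百四十八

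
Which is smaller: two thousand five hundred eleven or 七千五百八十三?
Convert two thousand five hundred eleven (English words) → 2×1000 + 5×100 + 11 = 2511 (decimal)
Convert 七千五百八十三 (Chinese numeral) → 7×1000 + 5×100 + 8×10 + 3 = 7583 (decimal)
Compare 2511 vs 7583: smaller = 2511
2511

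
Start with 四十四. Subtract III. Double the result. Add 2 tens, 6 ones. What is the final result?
Convert 四十四 (Chinese numeral) → 4×10 + 4 = 44 (decimal)
Start: 44
Convert III (Roman numeral) → 1 + 1 + 1 = 3 (decimal)
44 - 3 = 41
41 × 2 = 82
Convert 2 tens, 6 ones (place-value notation) → 2×10 + 6 = 26 (decimal)
82 + 26 = 108
108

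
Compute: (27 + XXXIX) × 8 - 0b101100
Convert XXXIX (Roman numeral) → 10 + 10 + 10 + 9 = 39 (decimal)
Convert 0b101100 (binary) → 32 + 8 + 4 = 44 (decimal)
Expression in decimal: (27 + 39) × 8 - 44
Parentheses first: 27 + 39 = 66
Multiply: 66 × 8 = 528
Subtract: 528 - 44 = 484
484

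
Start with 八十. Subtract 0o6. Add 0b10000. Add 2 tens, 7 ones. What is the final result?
Convert 八十 (Chinese numeral) → 8×10 = 80 (decimal)
Start: 80
Convert 0o6 (octal) → 6 (decimal)
80 - 6 = 74
Convert 0b10000 (binary) → 16 (decimal)
74 + 16 = 90
Convert 2 tens, 7 ones (place-value notation) → 2×10 + 7 = 27 (decimal)
90 + 27 = 117
117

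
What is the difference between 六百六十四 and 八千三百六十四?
Convert 六百六十四 (Chinese numeral) → 6×100 + 6×10 + 4 = 664 (decimal)
Convert 八千三百六十四 (Chinese numeral) → 8×1000 + 3×100 + 6×10 + 4 = 8364 (decimal)
Difference: |664 - 8364| = 7700
7700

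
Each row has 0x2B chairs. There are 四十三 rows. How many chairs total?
Convert 0x2B (hexadecimal) → 2×16 + 11 = 43 (decimal)
Convert 四十三 (Chinese numeral) → 4×10 + 3 = 43 (decimal)
Compute 43 × 43 = 1849
1849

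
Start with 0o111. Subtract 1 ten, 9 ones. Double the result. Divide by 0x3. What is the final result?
Convert 0o111 (octal) → 1×64 + 1×8 + 1 = 73 (decimal)
Start: 73
Convert 1 ten, 9 ones (place-value notation) → 1×10 + 9 = 19 (decimal)
73 - 19 = 54
54 × 2 = 108
Convert 0x3 (hexadecimal) → 3 (decimal)
108 ÷ 3 = 36
36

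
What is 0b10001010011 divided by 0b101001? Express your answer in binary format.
Convert 0b10001010011 (binary) → 1024 + 64 + 16 + 2 + 1 = 1107 (decimal)
Convert 0b101001 (binary) → 32 + 8 + 1 = 41 (decimal)
Compute 1107 ÷ 41 = 27
Convert 27 (decimal) → 27 = 16 + 8 + 2 + 1 → 0b11011 (binary)
0b11011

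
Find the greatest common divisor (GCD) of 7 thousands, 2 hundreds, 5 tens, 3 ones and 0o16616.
Convert 7 thousands, 2 hundreds, 5 tens, 3 ones (place-value notation) → 7×1000 + 2×100 + 5×10 + 3 = 7253 (decimal)
Convert 0o16616 (octal) → 1×4096 + 6×512 + 6×64 + 1×8 + 6 = 7566 (decimal)
Compute gcd(7253, 7566) = 1
1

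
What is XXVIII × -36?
Convert XXVIII (Roman numeral) → 10 + 10 + 5 + 1 + 1 + 1 = 28 (decimal)
Compute 28 × -36 = -1008
-1008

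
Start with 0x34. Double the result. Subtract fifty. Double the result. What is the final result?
Convert 0x34 (hexadecimal) → 3×16 + 4 = 52 (decimal)
Start: 52
52 × 2 = 104
Convert fifty (English words) → 50 (decimal)
104 - 50 = 54
54 × 2 = 108
108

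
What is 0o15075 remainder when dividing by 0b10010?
Convert 0o15075 (octal) → 1×4096 + 5×512 + 7×8 + 5 = 6717 (decimal)
Convert 0b10010 (binary) → 16 + 2 = 18 (decimal)
Compute 6717 mod 18 = 3
3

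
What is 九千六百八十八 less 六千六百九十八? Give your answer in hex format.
Convert 九千六百八十八 (Chinese numeral) → 9×1000 + 6×100 + 8×10 + 8 = 9688 (decimal)
Convert 六千六百九十八 (Chinese numeral) → 6×1000 + 6×100 + 9×10 + 8 = 6698 (decimal)
Compute 9688 - 6698 = 2990
Convert 2990 (decimal) → 2990 = 11×256 + 10×16 + 14 → 0xBAE (hexadecimal)
0xBAE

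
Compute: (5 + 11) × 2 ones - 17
Convert 2 ones (place-value notation) → 2 (decimal)
Expression in decimal: (5 + 11) × 2 - 17
Parentheses first: 5 + 11 = 16
Multiply: 16 × 2 = 32
Subtract: 32 - 17 = 15
15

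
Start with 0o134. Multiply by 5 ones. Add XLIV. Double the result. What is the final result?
Convert 0o134 (octal) → 1×64 + 3×8 + 4 = 92 (decimal)
Start: 92
Convert 5 ones (place-value notation) → 5 (decimal)
92 × 5 = 460
Convert XLIV (Roman numeral) → 40 + 4 = 44 (decimal)
460 + 44 = 504
504 × 2 = 1008
1008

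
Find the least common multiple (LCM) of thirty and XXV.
Convert thirty (English words) → 30 (decimal)
Convert XXV (Roman numeral) → 10 + 10 + 5 = 25 (decimal)
Compute lcm(30, 25) = 150
150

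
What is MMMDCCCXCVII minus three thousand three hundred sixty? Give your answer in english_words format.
Convert MMMDCCCXCVII (Roman numeral) → 1000 + 1000 + 1000 + 500 + 100 + 100 + 100 + 90 + 5 + 1 + 1 = 3897 (decimal)
Convert three thousand three hundred sixty (English words) → 3×1000 + 3×100 + 60 = 3360 (decimal)
Compute 3897 - 3360 = 537
Convert 537 (decimal) → 537 = 5×100 + 37 → five hundred thirty-seven (English words)
five hundred thirty-seven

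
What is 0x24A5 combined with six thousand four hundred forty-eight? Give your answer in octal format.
Convert 0x24A5 (hexadecimal) → 2×4096 + 4×256 + 10×16 + 5 = 9381 (decimal)
Convert six thousand four hundred forty-eight (English words) → 6×1000 + 4×100 + 48 = 6448 (decimal)
Compute 9381 + 6448 = 15829
Convert 15829 (decimal) → 15829 = 3×4096 + 6×512 + 7×64 + 2×8 + 5 → 0o36725 (octal)
0o36725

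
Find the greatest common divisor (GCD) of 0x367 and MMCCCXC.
Convert 0x367 (hexadecimal) → 3×256 + 6×16 + 7 = 871 (decimal)
Convert MMCCCXC (Roman numeral) → 1000 + 1000 + 100 + 100 + 100 + 90 = 2390 (decimal)
Compute gcd(871, 2390) = 1
1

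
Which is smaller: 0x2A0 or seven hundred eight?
Convert 0x2A0 (hexadecimal) → 2×256 + 10×16 = 672 (decimal)
Convert seven hundred eight (English words) → 7×100 + 8 = 708 (decimal)
Compare 672 vs 708: smaller = 672
672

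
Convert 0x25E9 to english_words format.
Convert 0x25E9 (hexadecimal) → 2×4096 + 5×256 + 14×16 + 9 = 9705 (decimal)
Convert 9705 (decimal) → 9705 = 9×1000 + 7×100 + 5 → nine thousand seven hundred five (English words)
nine thousand seven hundred five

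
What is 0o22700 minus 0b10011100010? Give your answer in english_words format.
Convert 0o22700 (octal) → 2×4096 + 2×512 + 7×64 = 9664 (decimal)
Convert 0b10011100010 (binary) → 1024 + 128 + 64 + 32 + 2 = 1250 (decimal)
Compute 9664 - 1250 = 8414
Convert 8414 (decimal) → 8414 = 8×1000 + 4×100 + 14 → eight thousand four hundred fourteen (English words)
eight thousand four hundred fourteen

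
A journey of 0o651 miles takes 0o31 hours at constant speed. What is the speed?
Convert 0o651 (octal) → 6×64 + 5×8 + 1 = 425 (decimal)
Convert 0o31 (octal) → 3×8 + 1 = 25 (decimal)
Compute 425 ÷ 25 = 17
17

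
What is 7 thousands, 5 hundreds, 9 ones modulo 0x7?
Convert 7 thousands, 5 hundreds, 9 ones (place-value notation) → 7×1000 + 5×100 + 9 = 7509 (decimal)
Convert 0x7 (hexadecimal) → 7 (decimal)
Compute 7509 mod 7 = 5
5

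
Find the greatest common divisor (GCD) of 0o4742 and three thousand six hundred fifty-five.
Convert 0o4742 (octal) → 4×512 + 7×64 + 4×8 + 2 = 2530 (decimal)
Convert three thousand six hundred fifty-five (English words) → 3×1000 + 6×100 + 55 = 3655 (decimal)
Compute gcd(2530, 3655) = 5
5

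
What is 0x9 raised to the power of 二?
Convert 0x9 (hexadecimal) → 9 (decimal)
Convert 二 (Chinese numeral) → 2 (decimal)
Compute 9 ^ 2 = 81
81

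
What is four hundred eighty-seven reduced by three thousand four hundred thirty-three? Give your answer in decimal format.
Convert four hundred eighty-seven (English words) → 4×100 + 87 = 487 (decimal)
Convert three thousand four hundred thirty-three (English words) → 3×1000 + 4×100 + 33 = 3433 (decimal)
Compute 487 - 3433 = -2946
-2946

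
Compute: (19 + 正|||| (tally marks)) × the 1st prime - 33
Convert 正|||| (tally marks) → 5 + 4 = 9 (decimal)
Convert the 1st prime (prime index) → 2 (decimal)
Expression in decimal: (19 + 9) × 2 - 33
Parentheses first: 19 + 9 = 28
Multiply: 28 × 2 = 56
Subtract: 56 - 33 = 23
23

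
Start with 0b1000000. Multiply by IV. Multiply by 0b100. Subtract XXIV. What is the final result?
Convert 0b1000000 (binary) → 64 (decimal)
Start: 64
Convert IV (Roman numeral) → 4 (decimal)
64 × 4 = 256
Convert 0b100 (binary) → 4 (decimal)
256 × 4 = 1024
Convert XXIV (Roman numeral) → 10 + 10 + 4 = 24 (decimal)
1024 - 24 = 1000
1000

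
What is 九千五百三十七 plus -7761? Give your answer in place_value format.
Convert 九千五百三十七 (Chinese numeral) → 9×1000 + 5×100 + 3×10 + 7 = 9537 (decimal)
Compute 9537 + -7761 = 1776
Convert 1776 (decimal) → 1776 = 1×1000 + 7×100 + 7×10 + 6 → 1 thousand, 7 hundreds, 7 tens, 6 ones (place-value notation)
1 thousand, 7 hundreds, 7 tens, 6 ones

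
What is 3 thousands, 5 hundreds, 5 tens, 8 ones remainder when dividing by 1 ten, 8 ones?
Convert 3 thousands, 5 hundreds, 5 tens, 8 ones (place-value notation) → 3×1000 + 5×100 + 5×10 + 8 = 3558 (decimal)
Convert 1 ten, 8 ones (place-value notation) → 1×10 + 8 = 18 (decimal)
Compute 3558 mod 18 = 12
12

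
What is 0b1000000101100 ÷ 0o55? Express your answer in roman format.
Convert 0b1000000101100 (binary) → 4096 + 32 + 8 + 4 = 4140 (decimal)
Convert 0o55 (octal) → 5×8 + 5 = 45 (decimal)
Compute 4140 ÷ 45 = 92
Convert 92 (decimal) → 92 = 90 + 1 + 1 → XCII (Roman numeral)
XCII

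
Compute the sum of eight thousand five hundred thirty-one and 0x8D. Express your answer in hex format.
Convert eight thousand five hundred thirty-one (English words) → 8×1000 + 5×100 + 31 = 8531 (decimal)
Convert 0x8D (hexadecimal) → 8×16 + 13 = 141 (decimal)
Compute 8531 + 141 = 8672
Convert 8672 (decimal) → 8672 = 2×4096 + 1×256 + 14×16 → 0x21E0 (hexadecimal)
0x21E0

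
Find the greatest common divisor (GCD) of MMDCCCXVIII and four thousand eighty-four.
Convert MMDCCCXVIII (Roman numeral) → 1000 + 1000 + 500 + 100 + 100 + 100 + 10 + 5 + 1 + 1 + 1 = 2818 (decimal)
Convert four thousand eighty-four (English words) → 4×1000 + 84 = 4084 (decimal)
Compute gcd(2818, 4084) = 2
2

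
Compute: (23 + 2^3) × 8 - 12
Convert 2^3 (power) → 8 (decimal)
Expression in decimal: (23 + 8) × 8 - 12
Parentheses first: 23 + 8 = 31
Multiply: 31 × 8 = 248
Subtract: 248 - 12 = 236
236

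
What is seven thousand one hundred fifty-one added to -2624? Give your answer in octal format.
Convert seven thousand one hundred fifty-one (English words) → 7×1000 + 1×100 + 51 = 7151 (decimal)
Compute 7151 + -2624 = 4527
Convert 4527 (decimal) → 4527 = 1×4096 + 6×64 + 5×8 + 7 → 0o10657 (octal)
0o10657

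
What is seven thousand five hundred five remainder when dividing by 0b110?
Convert seven thousand five hundred five (English words) → 7×1000 + 5×100 + 5 = 7505 (decimal)
Convert 0b110 (binary) → 4 + 2 = 6 (decimal)
Compute 7505 mod 6 = 5
5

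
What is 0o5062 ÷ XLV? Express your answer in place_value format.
Convert 0o5062 (octal) → 5×512 + 6×8 + 2 = 2610 (decimal)
Convert XLV (Roman numeral) → 40 + 5 = 45 (decimal)
Compute 2610 ÷ 45 = 58
Convert 58 (decimal) → 58 = 5×10 + 8 → 5 tens, 8 ones (place-value notation)
5 tens, 8 ones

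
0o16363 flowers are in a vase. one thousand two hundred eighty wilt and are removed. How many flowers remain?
Convert 0o16363 (octal) → 1×4096 + 6×512 + 3×64 + 6×8 + 3 = 7411 (decimal)
Convert one thousand two hundred eighty (English words) → 1×1000 + 2×100 + 80 = 1280 (decimal)
Compute 7411 - 1280 = 6131
6131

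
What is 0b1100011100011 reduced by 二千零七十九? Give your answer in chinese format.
Convert 0b1100011100011 (binary) → 4096 + 2048 + 128 + 64 + 32 + 2 + 1 = 6371 (decimal)
Convert 二千零七十九 (Chinese numeral) → 2×1000 + 7×10 + 9 = 2079 (decimal)
Compute 6371 - 2079 = 4292
Convert 4292 (decimal) → 4292 = 4×1000 + 2×100 + 9×10 + 2 → 四千二百九十二 (Chinese numeral)
四千二百九十二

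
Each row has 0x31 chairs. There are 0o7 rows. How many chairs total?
Convert 0x31 (hexadecimal) → 3×16 + 1 = 49 (decimal)
Convert 0o7 (octal) → 7 (decimal)
Compute 49 × 7 = 343
343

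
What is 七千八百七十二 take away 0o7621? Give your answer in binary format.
Convert 七千八百七十二 (Chinese numeral) → 7×1000 + 8×100 + 7×10 + 2 = 7872 (decimal)
Convert 0o7621 (octal) → 7×512 + 6×64 + 2×8 + 1 = 3985 (decimal)
Compute 7872 - 3985 = 3887
Convert 3887 (decimal) → 3887 = 2048 + 1024 + 512 + 256 + 32 + 8 + 4 + 2 + 1 → 0b111100101111 (binary)
0b111100101111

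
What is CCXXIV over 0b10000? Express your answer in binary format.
Convert CCXXIV (Roman numeral) → 100 + 100 + 10 + 10 + 4 = 224 (decimal)
Convert 0b10000 (binary) → 16 (decimal)
Compute 224 ÷ 16 = 14
Convert 14 (decimal) → 14 = 8 + 4 + 2 → 0b1110 (binary)
0b1110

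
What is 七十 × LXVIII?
Convert 七十 (Chinese numeral) → 7×10 = 70 (decimal)
Convert LXVIII (Roman numeral) → 50 + 10 + 5 + 1 + 1 + 1 = 68 (decimal)
Compute 70 × 68 = 4760
4760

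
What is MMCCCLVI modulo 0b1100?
Convert MMCCCLVI (Roman numeral) → 1000 + 1000 + 100 + 100 + 100 + 50 + 5 + 1 = 2356 (decimal)
Convert 0b1100 (binary) → 8 + 4 = 12 (decimal)
Compute 2356 mod 12 = 4
4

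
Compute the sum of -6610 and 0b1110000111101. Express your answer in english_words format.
Convert 0b1110000111101 (binary) → 4096 + 2048 + 1024 + 32 + 16 + 8 + 4 + 1 = 7229 (decimal)
Compute -6610 + 7229 = 619
Convert 619 (decimal) → 619 = 6×100 + 19 → six hundred nineteen (English words)
six hundred nineteen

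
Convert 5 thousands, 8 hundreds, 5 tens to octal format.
Convert 5 thousands, 8 hundreds, 5 tens (place-value notation) → 5×1000 + 8×100 + 5×10 = 5850 (decimal)
Convert 5850 (decimal) → 5850 = 1×4096 + 3×512 + 3×64 + 3×8 + 2 → 0o13332 (octal)
0o13332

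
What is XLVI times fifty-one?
Convert XLVI (Roman numeral) → 40 + 5 + 1 = 46 (decimal)
Convert fifty-one (English words) → 51 (decimal)
Compute 46 × 51 = 2346
2346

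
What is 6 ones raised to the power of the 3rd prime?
Convert 6 ones (place-value notation) → 6 (decimal)
Convert the 3rd prime (prime index) → 5 (decimal)
Compute 6 ^ 5 = 7776
7776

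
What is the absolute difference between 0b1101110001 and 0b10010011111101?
Convert 0b1101110001 (binary) → 512 + 256 + 64 + 32 + 16 + 1 = 881 (decimal)
Convert 0b10010011111101 (binary) → 8192 + 1024 + 128 + 64 + 32 + 16 + 8 + 4 + 1 = 9469 (decimal)
Compute |881 - 9469| = 8588
8588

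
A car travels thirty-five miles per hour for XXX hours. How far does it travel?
Convert thirty-five (English words) → 35 (decimal)
Convert XXX (Roman numeral) → 10 + 10 + 10 = 30 (decimal)
Compute 35 × 30 = 1050
1050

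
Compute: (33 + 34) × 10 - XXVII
Convert XXVII (Roman numeral) → 10 + 10 + 5 + 1 + 1 = 27 (decimal)
Expression in decimal: (33 + 34) × 10 - 27
Parentheses first: 33 + 34 = 67
Multiply: 67 × 10 = 670
Subtract: 670 - 27 = 643
643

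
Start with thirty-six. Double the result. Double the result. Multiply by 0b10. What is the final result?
Convert thirty-six (English words) → 36 (decimal)
Start: 36
36 × 2 = 72
72 × 2 = 144
Convert 0b10 (binary) → 2 (decimal)
144 × 2 = 288
288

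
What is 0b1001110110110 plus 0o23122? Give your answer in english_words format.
Convert 0b1001110110110 (binary) → 4096 + 512 + 256 + 128 + 32 + 16 + 4 + 2 = 5046 (decimal)
Convert 0o23122 (octal) → 2×4096 + 3×512 + 1×64 + 2×8 + 2 = 9810 (decimal)
Compute 5046 + 9810 = 14856
Convert 14856 (decimal) → 14856 = 14×1000 + 8×100 + 56 → fourteen thousand eight hundred fifty-six (English words)
fourteen thousand eight hundred fifty-six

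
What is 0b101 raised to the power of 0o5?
Convert 0b101 (binary) → 4 + 1 = 5 (decimal)
Convert 0o5 (octal) → 5 (decimal)
Compute 5 ^ 5 = 3125
3125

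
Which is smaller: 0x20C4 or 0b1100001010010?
Convert 0x20C4 (hexadecimal) → 2×4096 + 12×16 + 4 = 8388 (decimal)
Convert 0b1100001010010 (binary) → 4096 + 2048 + 64 + 16 + 2 = 6226 (decimal)
Compare 8388 vs 6226: smaller = 6226
6226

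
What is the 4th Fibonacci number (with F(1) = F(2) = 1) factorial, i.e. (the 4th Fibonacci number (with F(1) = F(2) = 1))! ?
Convert the 4th Fibonacci number (with F(1) = F(2) = 1) (Fibonacci index) → 1, 1, 2, 3 → 3 (decimal)
Compute 3! = 6
6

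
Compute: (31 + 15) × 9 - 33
Parentheses first: 31 + 15 = 46
Multiply: 46 × 9 = 414
Subtract: 414 - 33 = 381
381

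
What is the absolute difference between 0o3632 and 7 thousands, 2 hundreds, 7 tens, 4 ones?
Convert 0o3632 (octal) → 3×512 + 6×64 + 3×8 + 2 = 1946 (decimal)
Convert 7 thousands, 2 hundreds, 7 tens, 4 ones (place-value notation) → 7×1000 + 2×100 + 7×10 + 4 = 7274 (decimal)
Compute |1946 - 7274| = 5328
5328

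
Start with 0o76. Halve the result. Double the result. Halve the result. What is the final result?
Convert 0o76 (octal) → 7×8 + 6 = 62 (decimal)
Start: 62
62 ÷ 2 = 31
31 × 2 = 62
62 ÷ 2 = 31
31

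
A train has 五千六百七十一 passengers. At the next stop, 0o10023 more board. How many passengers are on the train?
Convert 五千六百七十一 (Chinese numeral) → 5×1000 + 6×100 + 7×10 + 1 = 5671 (decimal)
Convert 0o10023 (octal) → 1×4096 + 2×8 + 3 = 4115 (decimal)
Compute 5671 + 4115 = 9786
9786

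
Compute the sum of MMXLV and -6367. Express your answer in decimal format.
Convert MMXLV (Roman numeral) → 1000 + 1000 + 40 + 5 = 2045 (decimal)
Compute 2045 + -6367 = -4322
-4322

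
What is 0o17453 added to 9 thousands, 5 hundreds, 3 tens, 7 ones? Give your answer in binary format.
Convert 0o17453 (octal) → 1×4096 + 7×512 + 4×64 + 5×8 + 3 = 7979 (decimal)
Convert 9 thousands, 5 hundreds, 3 tens, 7 ones (place-value notation) → 9×1000 + 5×100 + 3×10 + 7 = 9537 (decimal)
Compute 7979 + 9537 = 17516
Convert 17516 (decimal) → 17516 = 16384 + 1024 + 64 + 32 + 8 + 4 → 0b100010001101100 (binary)
0b100010001101100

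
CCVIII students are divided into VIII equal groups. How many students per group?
Convert CCVIII (Roman numeral) → 100 + 100 + 5 + 1 + 1 + 1 = 208 (decimal)
Convert VIII (Roman numeral) → 5 + 1 + 1 + 1 = 8 (decimal)
Compute 208 ÷ 8 = 26
26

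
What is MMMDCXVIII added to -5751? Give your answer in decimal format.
Convert MMMDCXVIII (Roman numeral) → 1000 + 1000 + 1000 + 500 + 100 + 10 + 5 + 1 + 1 + 1 = 3618 (decimal)
Compute 3618 + -5751 = -2133
-2133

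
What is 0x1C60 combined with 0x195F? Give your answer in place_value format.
Convert 0x1C60 (hexadecimal) → 1×4096 + 12×256 + 6×16 = 7264 (decimal)
Convert 0x195F (hexadecimal) → 1×4096 + 9×256 + 5×16 + 15 = 6495 (decimal)
Compute 7264 + 6495 = 13759
Convert 13759 (decimal) → 13759 = 13×1000 + 7×100 + 5×10 + 9 → 13 thousands, 7 hundreds, 5 tens, 9 ones (place-value notation)
13 thousands, 7 hundreds, 5 tens, 9 ones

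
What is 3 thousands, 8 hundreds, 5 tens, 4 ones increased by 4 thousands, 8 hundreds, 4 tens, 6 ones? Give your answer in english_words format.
Convert 3 thousands, 8 hundreds, 5 tens, 4 ones (place-value notation) → 3×1000 + 8×100 + 5×10 + 4 = 3854 (decimal)
Convert 4 thousands, 8 hundreds, 4 tens, 6 ones (place-value notation) → 4×1000 + 8×100 + 4×10 + 6 = 4846 (decimal)
Compute 3854 + 4846 = 8700
Convert 8700 (decimal) → 8700 = 8×1000 + 7×100 → eight thousand seven hundred (English words)
eight thousand seven hundred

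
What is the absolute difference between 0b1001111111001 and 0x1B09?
Convert 0b1001111111001 (binary) → 4096 + 512 + 256 + 128 + 64 + 32 + 16 + 8 + 1 = 5113 (decimal)
Convert 0x1B09 (hexadecimal) → 1×4096 + 11×256 + 9 = 6921 (decimal)
Compute |5113 - 6921| = 1808
1808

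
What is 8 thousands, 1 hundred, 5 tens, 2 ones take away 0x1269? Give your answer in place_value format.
Convert 8 thousands, 1 hundred, 5 tens, 2 ones (place-value notation) → 8×1000 + 1×100 + 5×10 + 2 = 8152 (decimal)
Convert 0x1269 (hexadecimal) → 1×4096 + 2×256 + 6×16 + 9 = 4713 (decimal)
Compute 8152 - 4713 = 3439
Convert 3439 (decimal) → 3439 = 3×1000 + 4×100 + 3×10 + 9 → 3 thousands, 4 hundreds, 3 tens, 9 ones (place-value notation)
3 thousands, 4 hundreds, 3 tens, 9 ones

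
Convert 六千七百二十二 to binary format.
Convert 六千七百二十二 (Chinese numeral) → 6×1000 + 7×100 + 2×10 + 2 = 6722 (decimal)
Convert 6722 (decimal) → 6722 = 4096 + 2048 + 512 + 64 + 2 → 0b1101001000010 (binary)
0b1101001000010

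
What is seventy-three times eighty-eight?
Convert seventy-three (English words) → 73 (decimal)
Convert eighty-eight (English words) → 88 (decimal)
Compute 73 × 88 = 6424
6424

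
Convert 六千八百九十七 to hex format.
Convert 六千八百九十七 (Chinese numeral) → 6×1000 + 8×100 + 9×10 + 7 = 6897 (decimal)
Convert 6897 (decimal) → 6897 = 1×4096 + 10×256 + 15×16 + 1 → 0x1AF1 (hexadecimal)
0x1AF1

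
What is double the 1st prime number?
The 1st prime number = 2
Compute 2 × 2 = 4
4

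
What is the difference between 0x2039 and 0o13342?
Convert 0x2039 (hexadecimal) → 2×4096 + 3×16 + 9 = 8249 (decimal)
Convert 0o13342 (octal) → 1×4096 + 3×512 + 3×64 + 4×8 + 2 = 5858 (decimal)
Difference: |8249 - 5858| = 2391
2391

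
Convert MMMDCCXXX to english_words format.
Convert MMMDCCXXX (Roman numeral) → 1000 + 1000 + 1000 + 500 + 100 + 100 + 10 + 10 + 10 = 3730 (decimal)
Convert 3730 (decimal) → 3730 = 3×1000 + 7×100 + 30 → three thousand seven hundred thirty (English words)
three thousand seven hundred thirty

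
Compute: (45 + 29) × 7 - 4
Parentheses first: 45 + 29 = 74
Multiply: 74 × 7 = 518
Subtract: 518 - 4 = 514
514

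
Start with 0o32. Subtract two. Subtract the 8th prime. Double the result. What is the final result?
Convert 0o32 (octal) → 3×8 + 2 = 26 (decimal)
Start: 26
Convert two (English words) → 2 (decimal)
26 - 2 = 24
Convert the 8th prime (prime index) → 19 (decimal)
24 - 19 = 5
5 × 2 = 10
10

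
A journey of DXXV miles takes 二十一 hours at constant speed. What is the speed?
Convert DXXV (Roman numeral) → 500 + 10 + 10 + 5 = 525 (decimal)
Convert 二十一 (Chinese numeral) → 2×10 + 1 = 21 (decimal)
Compute 525 ÷ 21 = 25
25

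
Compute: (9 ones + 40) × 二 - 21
Convert 9 ones (place-value notation) → 9 (decimal)
Convert 二 (Chinese numeral) → 2 (decimal)
Expression in decimal: (9 + 40) × 2 - 21
Parentheses first: 9 + 40 = 49
Multiply: 49 × 2 = 98
Subtract: 98 - 21 = 77
77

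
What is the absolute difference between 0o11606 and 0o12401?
Convert 0o11606 (octal) → 1×4096 + 1×512 + 6×64 + 6 = 4998 (decimal)
Convert 0o12401 (octal) → 1×4096 + 2×512 + 4×64 + 1 = 5377 (decimal)
Compute |4998 - 5377| = 379
379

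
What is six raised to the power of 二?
Convert six (English words) → 6 (decimal)
Convert 二 (Chinese numeral) → 2 (decimal)
Compute 6 ^ 2 = 36
36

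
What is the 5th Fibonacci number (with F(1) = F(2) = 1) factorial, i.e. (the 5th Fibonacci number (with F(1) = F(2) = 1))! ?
Convert the 5th Fibonacci number (with F(1) = F(2) = 1) (Fibonacci index) → 1, 1, 2, 3, 5 → 5 (decimal)
Compute 5! = 120
120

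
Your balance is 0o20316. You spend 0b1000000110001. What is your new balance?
Convert 0o20316 (octal) → 2×4096 + 3×64 + 1×8 + 6 = 8398 (decimal)
Convert 0b1000000110001 (binary) → 4096 + 32 + 16 + 1 = 4145 (decimal)
Compute 8398 - 4145 = 4253
4253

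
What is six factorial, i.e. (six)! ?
Convert six (English words) → 6 (decimal)
Compute 6! = 720
720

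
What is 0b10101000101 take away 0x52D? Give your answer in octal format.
Convert 0b10101000101 (binary) → 1024 + 256 + 64 + 4 + 1 = 1349 (decimal)
Convert 0x52D (hexadecimal) → 5×256 + 2×16 + 13 = 1325 (decimal)
Compute 1349 - 1325 = 24
Convert 24 (decimal) → 24 = 3×8 → 0o30 (octal)
0o30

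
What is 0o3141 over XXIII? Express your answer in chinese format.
Convert 0o3141 (octal) → 3×512 + 1×64 + 4×8 + 1 = 1633 (decimal)
Convert XXIII (Roman numeral) → 10 + 10 + 1 + 1 + 1 = 23 (decimal)
Compute 1633 ÷ 23 = 71
Convert 71 (decimal) → 71 = 7×10 + 1 → 七十一 (Chinese numeral)
七十一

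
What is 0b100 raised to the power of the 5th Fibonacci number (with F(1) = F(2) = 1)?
Convert 0b100 (binary) → 4 (decimal)
Convert the 5th Fibonacci number (with F(1) = F(2) = 1) (Fibonacci index) → 1, 1, 2, 3, 5 → 5 (decimal)
Compute 4 ^ 5 = 1024
1024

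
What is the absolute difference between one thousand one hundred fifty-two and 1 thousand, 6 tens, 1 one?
Convert one thousand one hundred fifty-two (English words) → 1×1000 + 1×100 + 52 = 1152 (decimal)
Convert 1 thousand, 6 tens, 1 one (place-value notation) → 1×1000 + 6×10 + 1 = 1061 (decimal)
Compute |1152 - 1061| = 91
91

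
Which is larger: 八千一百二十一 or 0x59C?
Convert 八千一百二十一 (Chinese numeral) → 8×1000 + 1×100 + 2×10 + 1 = 8121 (decimal)
Convert 0x59C (hexadecimal) → 5×256 + 9×16 + 12 = 1436 (decimal)
Compare 8121 vs 1436: larger = 8121
8121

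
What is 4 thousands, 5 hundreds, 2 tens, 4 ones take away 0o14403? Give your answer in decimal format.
Convert 4 thousands, 5 hundreds, 2 tens, 4 ones (place-value notation) → 4×1000 + 5×100 + 2×10 + 4 = 4524 (decimal)
Convert 0o14403 (octal) → 1×4096 + 4×512 + 4×64 + 3 = 6403 (decimal)
Compute 4524 - 6403 = -1879
-1879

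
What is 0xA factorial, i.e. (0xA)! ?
Convert 0xA (hexadecimal) → 10 (decimal)
Compute 10! = 3628800
3628800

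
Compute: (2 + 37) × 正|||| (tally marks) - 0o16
Convert 正|||| (tally marks) → 5 + 4 = 9 (decimal)
Convert 0o16 (octal) → 1×8 + 6 = 14 (decimal)
Expression in decimal: (2 + 37) × 9 - 14
Parentheses first: 2 + 37 = 39
Multiply: 39 × 9 = 351
Subtract: 351 - 14 = 337
337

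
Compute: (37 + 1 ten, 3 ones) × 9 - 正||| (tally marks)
Convert 1 ten, 3 ones (place-value notation) → 1×10 + 3 = 13 (decimal)
Convert 正||| (tally marks) → 5 + 3 = 8 (decimal)
Expression in decimal: (37 + 13) × 9 - 8
Parentheses first: 37 + 13 = 50
Multiply: 50 × 9 = 450
Subtract: 450 - 8 = 442
442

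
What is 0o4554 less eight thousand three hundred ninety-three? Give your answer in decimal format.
Convert 0o4554 (octal) → 4×512 + 5×64 + 5×8 + 4 = 2412 (decimal)
Convert eight thousand three hundred ninety-three (English words) → 8×1000 + 3×100 + 93 = 8393 (decimal)
Compute 2412 - 8393 = -5981
-5981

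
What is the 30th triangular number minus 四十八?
The 30th triangular number = 30×31/2 = 465
Convert 四十八 (Chinese numeral) → 4×10 + 8 = 48 (decimal)
Compute 465 - 48 = 417
417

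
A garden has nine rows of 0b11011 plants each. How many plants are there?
Convert 0b11011 (binary) → 16 + 8 + 2 + 1 = 27 (decimal)
Convert nine (English words) → 9 (decimal)
Compute 27 × 9 = 243
243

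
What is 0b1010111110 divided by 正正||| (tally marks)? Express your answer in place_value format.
Convert 0b1010111110 (binary) → 512 + 128 + 32 + 16 + 8 + 4 + 2 = 702 (decimal)
Convert 正正||| (tally marks) → 5 + 5 + 3 = 13 (decimal)
Compute 702 ÷ 13 = 54
Convert 54 (decimal) → 54 = 5×10 + 4 → 5 tens, 4 ones (place-value notation)
5 tens, 4 ones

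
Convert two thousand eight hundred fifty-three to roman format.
Convert two thousand eight hundred fifty-three (English words) → 2×1000 + 8×100 + 53 = 2853 (decimal)
Convert 2853 (decimal) → 2853 = 1000 + 1000 + 500 + 100 + 100 + 100 + 50 + 1 + 1 + 1 → MMDCCCLIII (Roman numeral)
MMDCCCLIII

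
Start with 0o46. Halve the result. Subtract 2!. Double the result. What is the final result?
Convert 0o46 (octal) → 4×8 + 6 = 38 (decimal)
Start: 38
38 ÷ 2 = 19
Convert 2! (factorial) → 2 (decimal)
19 - 2 = 17
17 × 2 = 34
34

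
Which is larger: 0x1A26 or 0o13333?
Convert 0x1A26 (hexadecimal) → 1×4096 + 10×256 + 2×16 + 6 = 6694 (decimal)
Convert 0o13333 (octal) → 1×4096 + 3×512 + 3×64 + 3×8 + 3 = 5851 (decimal)
Compare 6694 vs 5851: larger = 6694
6694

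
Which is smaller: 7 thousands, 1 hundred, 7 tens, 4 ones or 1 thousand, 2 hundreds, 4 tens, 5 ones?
Convert 7 thousands, 1 hundred, 7 tens, 4 ones (place-value notation) → 7×1000 + 1×100 + 7×10 + 4 = 7174 (decimal)
Convert 1 thousand, 2 hundreds, 4 tens, 5 ones (place-value notation) → 1×1000 + 2×100 + 4×10 + 5 = 1245 (decimal)
Compare 7174 vs 1245: smaller = 1245
1245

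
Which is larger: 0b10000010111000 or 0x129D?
Convert 0b10000010111000 (binary) → 8192 + 128 + 32 + 16 + 8 = 8376 (decimal)
Convert 0x129D (hexadecimal) → 1×4096 + 2×256 + 9×16 + 13 = 4765 (decimal)
Compare 8376 vs 4765: larger = 8376
8376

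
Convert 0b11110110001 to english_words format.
Convert 0b11110110001 (binary) → 1024 + 512 + 256 + 128 + 32 + 16 + 1 = 1969 (decimal)
Convert 1969 (decimal) → 1969 = 1×1000 + 9×100 + 69 → one thousand nine hundred sixty-nine (English words)
one thousand nine hundred sixty-nine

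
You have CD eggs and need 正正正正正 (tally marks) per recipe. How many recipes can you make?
Convert CD (Roman numeral) → 400 (decimal)
Convert 正正正正正 (tally marks) → 5 + 5 + 5 + 5 + 5 = 25 (decimal)
Compute 400 ÷ 25 = 16
16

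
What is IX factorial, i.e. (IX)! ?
Convert IX (Roman numeral) → 9 (decimal)
Compute 9! = 362880
362880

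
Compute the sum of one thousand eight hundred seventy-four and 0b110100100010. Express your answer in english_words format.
Convert one thousand eight hundred seventy-four (English words) → 1×1000 + 8×100 + 74 = 1874 (decimal)
Convert 0b110100100010 (binary) → 2048 + 1024 + 256 + 32 + 2 = 3362 (decimal)
Compute 1874 + 3362 = 5236
Convert 5236 (decimal) → 5236 = 5×1000 + 2×100 + 36 → five thousand two hundred thirty-six (English words)
five thousand two hundred thirty-six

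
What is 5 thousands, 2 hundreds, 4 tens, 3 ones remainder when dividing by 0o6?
Convert 5 thousands, 2 hundreds, 4 tens, 3 ones (place-value notation) → 5×1000 + 2×100 + 4×10 + 3 = 5243 (decimal)
Convert 0o6 (octal) → 6 (decimal)
Compute 5243 mod 6 = 5
5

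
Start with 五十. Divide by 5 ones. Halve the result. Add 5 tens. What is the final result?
Convert 五十 (Chinese numeral) → 5×10 = 50 (decimal)
Start: 50
Convert 5 ones (place-value notation) → 5 (decimal)
50 ÷ 5 = 10
10 ÷ 2 = 5
Convert 5 tens (place-value notation) → 5×10 = 50 (decimal)
5 + 50 = 55
55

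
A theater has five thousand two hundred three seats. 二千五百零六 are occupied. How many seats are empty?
Convert five thousand two hundred three (English words) → 5×1000 + 2×100 + 3 = 5203 (decimal)
Convert 二千五百零六 (Chinese numeral) → 2×1000 + 5×100 + 6 = 2506 (decimal)
Compute 5203 - 2506 = 2697
2697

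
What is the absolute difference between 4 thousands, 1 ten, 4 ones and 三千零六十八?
Convert 4 thousands, 1 ten, 4 ones (place-value notation) → 4×1000 + 1×10 + 4 = 4014 (decimal)
Convert 三千零六十八 (Chinese numeral) → 3×1000 + 6×10 + 8 = 3068 (decimal)
Compute |4014 - 3068| = 946
946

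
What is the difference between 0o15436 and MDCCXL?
Convert 0o15436 (octal) → 1×4096 + 5×512 + 4×64 + 3×8 + 6 = 6942 (decimal)
Convert MDCCXL (Roman numeral) → 1000 + 500 + 100 + 100 + 40 = 1740 (decimal)
Difference: |6942 - 1740| = 5202
5202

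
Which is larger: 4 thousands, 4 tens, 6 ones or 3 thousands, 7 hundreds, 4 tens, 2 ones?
Convert 4 thousands, 4 tens, 6 ones (place-value notation) → 4×1000 + 4×10 + 6 = 4046 (decimal)
Convert 3 thousands, 7 hundreds, 4 tens, 2 ones (place-value notation) → 3×1000 + 7×100 + 4×10 + 2 = 3742 (decimal)
Compare 4046 vs 3742: larger = 4046
4046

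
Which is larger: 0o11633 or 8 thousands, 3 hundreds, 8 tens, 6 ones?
Convert 0o11633 (octal) → 1×4096 + 1×512 + 6×64 + 3×8 + 3 = 5019 (decimal)
Convert 8 thousands, 3 hundreds, 8 tens, 6 ones (place-value notation) → 8×1000 + 3×100 + 8×10 + 6 = 8386 (decimal)
Compare 5019 vs 8386: larger = 8386
8386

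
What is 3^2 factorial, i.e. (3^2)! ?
Convert 3^2 (power) → 9 (decimal)
Compute 9! = 362880
362880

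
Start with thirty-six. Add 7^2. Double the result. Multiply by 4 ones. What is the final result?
Convert thirty-six (English words) → 36 (decimal)
Start: 36
Convert 7^2 (power) → 49 (decimal)
36 + 49 = 85
85 × 2 = 170
Convert 4 ones (place-value notation) → 4 (decimal)
170 × 4 = 680
680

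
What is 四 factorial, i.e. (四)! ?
Convert 四 (Chinese numeral) → 4 (decimal)
Compute 4! = 24
24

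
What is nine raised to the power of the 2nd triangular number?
Convert nine (English words) → 9 (decimal)
Convert the 2nd triangular number (triangular index) → 2×3/2 = 3 (decimal)
Compute 9 ^ 3 = 729
729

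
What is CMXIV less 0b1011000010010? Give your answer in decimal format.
Convert CMXIV (Roman numeral) → 900 + 10 + 4 = 914 (decimal)
Convert 0b1011000010010 (binary) → 4096 + 1024 + 512 + 16 + 2 = 5650 (decimal)
Compute 914 - 5650 = -4736
-4736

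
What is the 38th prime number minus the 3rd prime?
The 38th prime number = 163
Convert the 3rd prime (prime index) → 5 (decimal)
Compute 163 - 5 = 158
158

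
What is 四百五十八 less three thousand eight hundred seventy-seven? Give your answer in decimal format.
Convert 四百五十八 (Chinese numeral) → 4×100 + 5×10 + 8 = 458 (decimal)
Convert three thousand eight hundred seventy-seven (English words) → 3×1000 + 8×100 + 77 = 3877 (decimal)
Compute 458 - 3877 = -3419
-3419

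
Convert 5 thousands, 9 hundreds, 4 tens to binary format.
Convert 5 thousands, 9 hundreds, 4 tens (place-value notation) → 5×1000 + 9×100 + 4×10 = 5940 (decimal)
Convert 5940 (decimal) → 5940 = 4096 + 1024 + 512 + 256 + 32 + 16 + 4 → 0b1011100110100 (binary)
0b1011100110100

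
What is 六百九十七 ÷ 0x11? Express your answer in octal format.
Convert 六百九十七 (Chinese numeral) → 6×100 + 9×10 + 7 = 697 (decimal)
Convert 0x11 (hexadecimal) → 1×16 + 1 = 17 (decimal)
Compute 697 ÷ 17 = 41
Convert 41 (decimal) → 41 = 5×8 + 1 → 0o51 (octal)
0o51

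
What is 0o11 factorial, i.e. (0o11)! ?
Convert 0o11 (octal) → 1×8 + 1 = 9 (decimal)
Compute 9! = 362880
362880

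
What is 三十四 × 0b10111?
Convert 三十四 (Chinese numeral) → 3×10 + 4 = 34 (decimal)
Convert 0b10111 (binary) → 16 + 4 + 2 + 1 = 23 (decimal)
Compute 34 × 23 = 782
782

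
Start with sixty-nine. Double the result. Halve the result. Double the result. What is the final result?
Convert sixty-nine (English words) → 69 (decimal)
Start: 69
69 × 2 = 138
138 ÷ 2 = 69
69 × 2 = 138
138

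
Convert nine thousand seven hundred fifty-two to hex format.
Convert nine thousand seven hundred fifty-two (English words) → 9×1000 + 7×100 + 52 = 9752 (decimal)
Convert 9752 (decimal) → 9752 = 2×4096 + 6×256 + 1×16 + 8 → 0x2618 (hexadecimal)
0x2618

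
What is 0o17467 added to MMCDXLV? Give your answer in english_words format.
Convert 0o17467 (octal) → 1×4096 + 7×512 + 4×64 + 6×8 + 7 = 7991 (decimal)
Convert MMCDXLV (Roman numeral) → 1000 + 1000 + 400 + 40 + 5 = 2445 (decimal)
Compute 7991 + 2445 = 10436
Convert 10436 (decimal) → 10436 = 10×1000 + 4×100 + 36 → ten thousand four hundred thirty-six (English words)
ten thousand four hundred thirty-six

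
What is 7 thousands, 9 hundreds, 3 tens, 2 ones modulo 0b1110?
Convert 7 thousands, 9 hundreds, 3 tens, 2 ones (place-value notation) → 7×1000 + 9×100 + 3×10 + 2 = 7932 (decimal)
Convert 0b1110 (binary) → 8 + 4 + 2 = 14 (decimal)
Compute 7932 mod 14 = 8
8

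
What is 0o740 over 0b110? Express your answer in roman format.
Convert 0o740 (octal) → 7×64 + 4×8 = 480 (decimal)
Convert 0b110 (binary) → 4 + 2 = 6 (decimal)
Compute 480 ÷ 6 = 80
Convert 80 (decimal) → 80 = 50 + 10 + 10 + 10 → LXXX (Roman numeral)
LXXX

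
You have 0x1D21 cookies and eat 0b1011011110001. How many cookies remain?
Convert 0x1D21 (hexadecimal) → 1×4096 + 13×256 + 2×16 + 1 = 7457 (decimal)
Convert 0b1011011110001 (binary) → 4096 + 1024 + 512 + 128 + 64 + 32 + 16 + 1 = 5873 (decimal)
Compute 7457 - 5873 = 1584
1584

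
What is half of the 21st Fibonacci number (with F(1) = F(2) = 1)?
The 21st Fibonacci number (with F(1) = F(2) = 1) = 10946
Compute 10946 ÷ 2 = 5473
5473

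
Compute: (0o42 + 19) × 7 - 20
Convert 0o42 (octal) → 4×8 + 2 = 34 (decimal)
Expression in decimal: (34 + 19) × 7 - 20
Parentheses first: 34 + 19 = 53
Multiply: 53 × 7 = 371
Subtract: 371 - 20 = 351
351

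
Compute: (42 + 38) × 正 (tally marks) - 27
Convert 正 (tally marks) → 5 (decimal)
Expression in decimal: (42 + 38) × 5 - 27
Parentheses first: 42 + 38 = 80
Multiply: 80 × 5 = 400
Subtract: 400 - 27 = 373
373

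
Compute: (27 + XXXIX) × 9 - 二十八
Convert XXXIX (Roman numeral) → 10 + 10 + 10 + 9 = 39 (decimal)
Convert 二十八 (Chinese numeral) → 2×10 + 8 = 28 (decimal)
Expression in decimal: (27 + 39) × 9 - 28
Parentheses first: 27 + 39 = 66
Multiply: 66 × 9 = 594
Subtract: 594 - 28 = 566
566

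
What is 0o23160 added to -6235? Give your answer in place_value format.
Convert 0o23160 (octal) → 2×4096 + 3×512 + 1×64 + 6×8 = 9840 (decimal)
Compute 9840 + -6235 = 3605
Convert 3605 (decimal) → 3605 = 3×1000 + 6×100 + 5 → 3 thousands, 6 hundreds, 5 ones (place-value notation)
3 thousands, 6 hundreds, 5 ones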